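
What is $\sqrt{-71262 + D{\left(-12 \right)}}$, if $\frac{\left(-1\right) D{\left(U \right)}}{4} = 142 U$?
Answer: $i \sqrt{64446} \approx 253.86 i$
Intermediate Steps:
$D{\left(U \right)} = - 568 U$ ($D{\left(U \right)} = - 4 \cdot 142 U = - 568 U$)
$\sqrt{-71262 + D{\left(-12 \right)}} = \sqrt{-71262 - -6816} = \sqrt{-71262 + 6816} = \sqrt{-64446} = i \sqrt{64446}$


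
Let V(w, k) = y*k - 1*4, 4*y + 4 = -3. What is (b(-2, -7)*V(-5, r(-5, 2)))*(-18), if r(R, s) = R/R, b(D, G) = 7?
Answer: 1449/2 ≈ 724.50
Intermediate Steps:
y = -7/4 (y = -1 + (1/4)*(-3) = -1 - 3/4 = -7/4 ≈ -1.7500)
r(R, s) = 1
V(w, k) = -4 - 7*k/4 (V(w, k) = -7*k/4 - 1*4 = -7*k/4 - 4 = -4 - 7*k/4)
(b(-2, -7)*V(-5, r(-5, 2)))*(-18) = (7*(-4 - 7/4*1))*(-18) = (7*(-4 - 7/4))*(-18) = (7*(-23/4))*(-18) = -161/4*(-18) = 1449/2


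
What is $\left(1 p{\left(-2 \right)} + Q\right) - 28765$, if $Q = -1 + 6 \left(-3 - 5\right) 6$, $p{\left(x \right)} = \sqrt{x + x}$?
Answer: $-29054 + 2 i \approx -29054.0 + 2.0 i$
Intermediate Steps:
$p{\left(x \right)} = \sqrt{2} \sqrt{x}$ ($p{\left(x \right)} = \sqrt{2 x} = \sqrt{2} \sqrt{x}$)
$Q = -289$ ($Q = -1 + 6 \left(-8\right) 6 = -1 - 288 = -289$)
$\left(1 p{\left(-2 \right)} + Q\right) - 28765 = \left(1 \sqrt{2} \sqrt{-2} - 289\right) - 28765 = \left(1 \sqrt{2} i \sqrt{2} - 289\right) - 28765 = \left(1 \cdot 2 i - 289\right) - 28765 = \left(2 i - 289\right) - 28765 = \left(-289 + 2 i\right) - 28765 = -29054 + 2 i$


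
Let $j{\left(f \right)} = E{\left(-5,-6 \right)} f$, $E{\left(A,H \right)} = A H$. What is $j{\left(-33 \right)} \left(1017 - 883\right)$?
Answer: $-132660$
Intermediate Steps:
$j{\left(f \right)} = 30 f$ ($j{\left(f \right)} = \left(-5\right) \left(-6\right) f = 30 f$)
$j{\left(-33 \right)} \left(1017 - 883\right) = 30 \left(-33\right) \left(1017 - 883\right) = \left(-990\right) 134 = -132660$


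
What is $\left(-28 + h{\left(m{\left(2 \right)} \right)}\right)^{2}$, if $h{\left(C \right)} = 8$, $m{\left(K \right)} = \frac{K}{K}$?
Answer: $400$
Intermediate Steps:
$m{\left(K \right)} = 1$
$\left(-28 + h{\left(m{\left(2 \right)} \right)}\right)^{2} = \left(-28 + 8\right)^{2} = \left(-20\right)^{2} = 400$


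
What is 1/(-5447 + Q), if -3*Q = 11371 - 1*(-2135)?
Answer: -1/9949 ≈ -0.00010051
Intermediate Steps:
Q = -4502 (Q = -(11371 - 1*(-2135))/3 = -(11371 + 2135)/3 = -⅓*13506 = -4502)
1/(-5447 + Q) = 1/(-5447 - 4502) = 1/(-9949) = -1/9949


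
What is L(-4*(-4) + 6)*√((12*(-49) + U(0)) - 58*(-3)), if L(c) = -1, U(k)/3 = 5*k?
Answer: -3*I*√46 ≈ -20.347*I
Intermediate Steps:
U(k) = 15*k (U(k) = 3*(5*k) = 15*k)
L(-4*(-4) + 6)*√((12*(-49) + U(0)) - 58*(-3)) = -√((12*(-49) + 15*0) - 58*(-3)) = -√((-588 + 0) + 174) = -√(-588 + 174) = -√(-414) = -3*I*√46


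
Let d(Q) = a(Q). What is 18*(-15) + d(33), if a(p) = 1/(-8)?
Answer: -2161/8 ≈ -270.13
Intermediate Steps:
a(p) = -⅛
d(Q) = -⅛
18*(-15) + d(33) = 18*(-15) - ⅛ = -270 - ⅛ = -2161/8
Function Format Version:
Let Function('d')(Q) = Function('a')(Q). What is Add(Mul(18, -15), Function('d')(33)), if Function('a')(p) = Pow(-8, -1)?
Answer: Rational(-2161, 8) ≈ -270.13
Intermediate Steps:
Function('a')(p) = Rational(-1, 8)
Function('d')(Q) = Rational(-1, 8)
Add(Mul(18, -15), Function('d')(33)) = Add(Mul(18, -15), Rational(-1, 8)) = Add(-270, Rational(-1, 8)) = Rational(-2161, 8)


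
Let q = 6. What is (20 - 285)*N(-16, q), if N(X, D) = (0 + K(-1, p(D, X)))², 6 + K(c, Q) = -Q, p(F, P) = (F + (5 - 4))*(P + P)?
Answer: -12593860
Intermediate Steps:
p(F, P) = 2*P*(1 + F) (p(F, P) = (F + 1)*(2*P) = (1 + F)*(2*P) = 2*P*(1 + F))
K(c, Q) = -6 - Q
N(X, D) = (-6 - 2*X*(1 + D))² (N(X, D) = (0 + (-6 - 2*X*(1 + D)))² = (-6 - 2*X*(1 + D))²)
(20 - 285)*N(-16, q) = (20 - 285)*(4*(3 - 16*(1 + 6))²) = -1060*(3 - 16*7)² = -1060*(3 - 112)² = -1060*(-109)² = -1060*11881 = -265*47524 = -12593860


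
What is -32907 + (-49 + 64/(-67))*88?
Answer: -2499305/67 ≈ -37303.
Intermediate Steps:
-32907 + (-49 + 64/(-67))*88 = -32907 + (-49 + 64*(-1/67))*88 = -32907 + (-49 - 64/67)*88 = -32907 - 3347/67*88 = -32907 - 294536/67 = -2499305/67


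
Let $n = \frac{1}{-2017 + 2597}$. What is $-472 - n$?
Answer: $- \frac{273761}{580} \approx -472.0$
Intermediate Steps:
$n = \frac{1}{580} \approx 0.0017241$
$-472 - n = -472 - \frac{1}{580} = - \frac{273761}{580}$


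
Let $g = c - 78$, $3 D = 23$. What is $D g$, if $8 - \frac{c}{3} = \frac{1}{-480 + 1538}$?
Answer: $- \frac{19045}{46} \approx -414.02$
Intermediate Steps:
$D = \frac{23}{3}$ ($D = \frac{1}{3} \cdot 23 = \frac{23}{3} \approx 7.6667$)
$c = \frac{25389}{1058}$ ($c = 24 - \frac{3}{-480 + 1538} = 24 - \frac{3}{1058} = \frac{25389}{1058} \approx 23.997$)
$g = - \frac{57135}{1058}$ ($g = \frac{25389}{1058} - 78 = - \frac{57135}{1058} \approx -54.003$)
$D g = \frac{23}{3} \left(- \frac{57135}{1058}\right) = - \frac{19045}{46}$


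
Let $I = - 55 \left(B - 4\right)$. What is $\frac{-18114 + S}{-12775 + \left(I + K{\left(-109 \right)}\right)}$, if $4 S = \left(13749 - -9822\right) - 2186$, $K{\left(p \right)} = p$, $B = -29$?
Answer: $\frac{51071}{44276} \approx 1.1535$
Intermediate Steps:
$I = 1815$ ($I = - 55 \left(-29 - 4\right) = \left(-55\right) \left(-33\right) = 1815$)
$S = \frac{21385}{4}$ ($S = \frac{\left(13749 - -9822\right) - 2186}{4} = \frac{\left(13749 + 9822\right) - 2186}{4} = \frac{23571 - 2186}{4} = \frac{1}{4} \cdot 21385 = \frac{21385}{4} \approx 5346.3$)
$\frac{-18114 + S}{-12775 + \left(I + K{\left(-109 \right)}\right)} = \frac{-18114 + \frac{21385}{4}}{-12775 + \left(1815 - 109\right)} = - \frac{51071}{4 \left(-12775 + 1706\right)} = - \frac{51071}{4 \left(-11069\right)} = \left(- \frac{51071}{4}\right) \left(- \frac{1}{11069}\right) = \frac{51071}{44276}$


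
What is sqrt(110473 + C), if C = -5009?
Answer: 2*sqrt(26366) ≈ 324.75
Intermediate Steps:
sqrt(110473 + C) = sqrt(110473 - 5009) = sqrt(105464) = 2*sqrt(26366)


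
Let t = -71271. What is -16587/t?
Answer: 1843/7919 ≈ 0.23273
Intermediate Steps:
-16587/t = -16587/(-71271) = -16587*(-1/71271) = 1843/7919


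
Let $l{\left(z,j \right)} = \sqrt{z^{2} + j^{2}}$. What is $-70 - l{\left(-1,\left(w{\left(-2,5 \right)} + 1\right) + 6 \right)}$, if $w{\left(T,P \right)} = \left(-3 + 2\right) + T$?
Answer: $-70 - \sqrt{17} \approx -74.123$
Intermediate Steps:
$w{\left(T,P \right)} = -1 + T$
$l{\left(z,j \right)} = \sqrt{j^{2} + z^{2}}$
$-70 - l{\left(-1,\left(w{\left(-2,5 \right)} + 1\right) + 6 \right)} = -70 - \sqrt{\left(\left(\left(-1 - 2\right) + 1\right) + 6\right)^{2} + \left(-1\right)^{2}} = -70 - \sqrt{\left(\left(-3 + 1\right) + 6\right)^{2} + 1} = -70 - \sqrt{\left(-2 + 6\right)^{2} + 1} = -70 - \sqrt{4^{2} + 1} = -70 - \sqrt{16 + 1} = -70 - \sqrt{17}$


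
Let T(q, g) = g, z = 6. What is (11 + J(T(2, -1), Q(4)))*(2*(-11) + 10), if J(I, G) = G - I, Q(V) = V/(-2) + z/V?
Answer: -138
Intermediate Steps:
Q(V) = 6/V - V/2 (Q(V) = V/(-2) + 6/V = V*(-½) + 6/V = -V/2 + 6/V = 6/V - V/2)
(11 + J(T(2, -1), Q(4)))*(2*(-11) + 10) = (11 + ((6/4 - ½*4) - 1*(-1)))*(2*(-11) + 10) = (11 + ((6*(¼) - 2) + 1))*(-22 + 10) = (11 + ((3/2 - 2) + 1))*(-12) = (11 + (-½ + 1))*(-12) = (11 + ½)*(-12) = (23/2)*(-12) = -138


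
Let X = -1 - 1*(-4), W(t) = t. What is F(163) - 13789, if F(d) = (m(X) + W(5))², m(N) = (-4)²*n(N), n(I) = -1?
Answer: -13668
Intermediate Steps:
X = 3 (X = -1 + 4 = 3)
m(N) = -16 (m(N) = (-4)²*(-1) = 16*(-1) = -16)
F(d) = 121 (F(d) = (-16 + 5)² = (-11)² = 121)
F(163) - 13789 = 121 - 13789 = -13668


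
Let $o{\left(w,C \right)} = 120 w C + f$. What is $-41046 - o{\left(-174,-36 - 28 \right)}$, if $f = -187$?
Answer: $-1377179$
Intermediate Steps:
$o{\left(w,C \right)} = -187 + 120 C w$ ($o{\left(w,C \right)} = 120 w C - 187 = 120 C w - 187 = -187 + 120 C w$)
$-41046 - o{\left(-174,-36 - 28 \right)} = -41046 - \left(-187 + 120 \left(-36 - 28\right) \left(-174\right)\right) = -41046 - \left(-187 + 120 \left(-64\right) \left(-174\right)\right) = -41046 - \left(-187 + 1336320\right) = -41046 - 1336133 = -1377179$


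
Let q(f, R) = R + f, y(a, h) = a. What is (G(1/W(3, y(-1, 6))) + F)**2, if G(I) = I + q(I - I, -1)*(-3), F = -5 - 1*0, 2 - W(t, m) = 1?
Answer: 1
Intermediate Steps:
W(t, m) = 1 (W(t, m) = 2 - 1*1 = 2 - 1 = 1)
F = -5 (F = -5 + 0 = -5)
G(I) = 3 + I (G(I) = I + (-1 + (I - I))*(-3) = I + (-1 + 0)*(-3) = I - 1*(-3) = I + 3 = 3 + I)
(G(1/W(3, y(-1, 6))) + F)**2 = ((3 + 1/1) - 5)**2 = ((3 + 1) - 5)**2 = (4 - 5)**2 = (-1)**2 = 1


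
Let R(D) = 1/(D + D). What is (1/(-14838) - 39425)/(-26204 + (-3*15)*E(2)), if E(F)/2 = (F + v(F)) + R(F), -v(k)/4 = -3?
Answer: 584988151/407844687 ≈ 1.4343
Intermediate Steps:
v(k) = 12 (v(k) = -4*(-3) = 12)
R(D) = 1/(2*D)
E(F) = 24 + 1/F + 2*F (E(F) = 2*((F + 12) + 1/(2*F)) = 2*((12 + F) + 1/(2*F)) = 2*(12 + F + 1/(2*F)) = 24 + 1/F + 2*F)
(1/(-14838) - 39425)/(-26204 + (-3*15)*E(2)) = (1/(-14838) - 39425)/(-26204 + (-3*15)*(24 + 1/2 + 2*2)) = (-1/14838 - 39425)/(-26204 - 45*(24 + ½ + 4)) = -584988151/(14838*(-26204 - 45*57/2)) = -584988151/(14838*(-26204 - 2565/2)) = -584988151/(14838*(-54973/2)) = -584988151/14838*(-2/54973) = 584988151/407844687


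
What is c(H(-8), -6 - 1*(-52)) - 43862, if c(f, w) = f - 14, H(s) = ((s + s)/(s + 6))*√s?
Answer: -43876 + 16*I*√2 ≈ -43876.0 + 22.627*I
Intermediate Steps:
H(s) = 2*s^(3/2)/(6 + s) (H(s) = ((2*s)/(6 + s))*√s = (2*s/(6 + s))*√s = 2*s^(3/2)/(6 + s))
c(f, w) = -14 + f
c(H(-8), -6 - 1*(-52)) - 43862 = (-14 + 2*(-8)^(3/2)/(6 - 8)) - 43862 = (-14 + 2*(-16*I*√2)/(-2)) - 43862 = (-14 + 2*(-16*I*√2)*(-½)) - 43862 = (-14 + 16*I*√2) - 43862 = -43876 + 16*I*√2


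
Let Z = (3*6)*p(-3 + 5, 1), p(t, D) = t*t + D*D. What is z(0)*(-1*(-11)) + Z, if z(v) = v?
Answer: 90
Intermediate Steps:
p(t, D) = D² + t² (p(t, D) = t² + D² = D² + t²)
Z = 90 (Z = (3*6)*(1² + (-3 + 5)²) = 18*(1 + 2²) = 18*(1 + 4) = 18*5 = 90)
z(0)*(-1*(-11)) + Z = 0*(-1*(-11)) + 90 = 0*11 + 90 = 0 + 90 = 90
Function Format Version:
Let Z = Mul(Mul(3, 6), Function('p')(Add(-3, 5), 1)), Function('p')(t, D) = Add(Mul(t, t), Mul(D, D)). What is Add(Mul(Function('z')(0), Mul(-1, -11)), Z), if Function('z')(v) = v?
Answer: 90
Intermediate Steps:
Function('p')(t, D) = Add(Pow(D, 2), Pow(t, 2)) (Function('p')(t, D) = Add(Pow(t, 2), Pow(D, 2)) = Add(Pow(D, 2), Pow(t, 2)))
Z = 90 (Z = Mul(Mul(3, 6), Add(Pow(1, 2), Pow(Add(-3, 5), 2))) = Mul(18, Add(1, Pow(2, 2))) = Mul(18, Add(1, 4)) = Mul(18, 5) = 90)
Add(Mul(Function('z')(0), Mul(-1, -11)), Z) = Add(Mul(0, Mul(-1, -11)), 90) = Add(Mul(0, 11), 90) = Add(0, 90) = 90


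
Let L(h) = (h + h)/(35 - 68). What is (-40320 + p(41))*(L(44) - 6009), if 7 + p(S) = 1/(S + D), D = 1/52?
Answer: 1551324512365/6399 ≈ 2.4243e+8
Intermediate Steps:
D = 1/52 ≈ 0.019231
p(S) = -7 + 1/(1/52 + S) (p(S) = -7 + 1/(S + 1/52) = -7 + 1/(1/52 + S))
L(h) = -2*h/33 (L(h) = (2*h)/(-33) = (2*h)*(-1/33) = -2*h/33)
(-40320 + p(41))*(L(44) - 6009) = (-40320 + (45 - 364*41)/(1 + 52*41))*(-2/33*44 - 6009) = (-40320 + (45 - 14924)/(1 + 2132))*(-8/3 - 6009) = (-40320 - 14879/2133)*(-18035/3) = -86017439/2133*(-18035/3) = 1551324512365/6399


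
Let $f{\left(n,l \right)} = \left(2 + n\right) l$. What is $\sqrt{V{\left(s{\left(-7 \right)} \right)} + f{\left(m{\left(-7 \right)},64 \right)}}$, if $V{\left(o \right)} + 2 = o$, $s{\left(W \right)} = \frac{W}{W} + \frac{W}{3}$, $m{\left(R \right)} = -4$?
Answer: $\frac{i \sqrt{1182}}{3} \approx 11.46 i$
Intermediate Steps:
$s{\left(W \right)} = 1 + \frac{W}{3}$ ($s{\left(W \right)} = 1 + W \frac{1}{3} = 1 + \frac{W}{3}$)
$V{\left(o \right)} = -2 + o$
$f{\left(n,l \right)} = l \left(2 + n\right)$
$\sqrt{V{\left(s{\left(-7 \right)} \right)} + f{\left(m{\left(-7 \right)},64 \right)}} = \sqrt{\left(-2 + \left(1 + \frac{1}{3} \left(-7\right)\right)\right) + 64 \left(2 - 4\right)} = \sqrt{\left(-2 + \left(1 - \frac{7}{3}\right)\right) + 64 \left(-2\right)} = \sqrt{\left(-2 - \frac{4}{3}\right) - 128} = \sqrt{- \frac{10}{3} - 128} = \sqrt{- \frac{394}{3}} = \frac{i \sqrt{1182}}{3}$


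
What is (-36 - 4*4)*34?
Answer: -1768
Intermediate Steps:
(-36 - 4*4)*34 = (-36 - 16)*34 = -52*34 = -1768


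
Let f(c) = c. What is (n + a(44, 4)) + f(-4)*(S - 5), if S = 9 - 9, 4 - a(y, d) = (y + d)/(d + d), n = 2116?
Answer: 2134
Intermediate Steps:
a(y, d) = 4 - (d + y)/(2*d) (a(y, d) = 4 - (y + d)/(d + d) = 4 - (d + y)/(2*d))
S = 0
(n + a(44, 4)) + f(-4)*(S - 5) = (2116 + (½)*(-1*44 + 7*4)/4) - 4*(0 - 5) = (2116 + (½)*(¼)*(-44 + 28)) - 4*(-5) = (2116 + (½)*(¼)*(-16)) + 20 = (2116 - 2) + 20 = 2114 + 20 = 2134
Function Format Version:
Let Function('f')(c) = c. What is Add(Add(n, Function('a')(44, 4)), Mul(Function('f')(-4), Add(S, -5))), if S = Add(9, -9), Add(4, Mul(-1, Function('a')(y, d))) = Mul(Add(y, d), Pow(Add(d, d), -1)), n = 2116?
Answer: 2134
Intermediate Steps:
Function('a')(y, d) = Add(4, Mul(Rational(-1, 2), Pow(d, -1), Add(d, y))) (Function('a')(y, d) = Add(4, Mul(-1, Mul(Add(y, d), Pow(Add(d, d), -1)))) = Add(4, Mul(-1, Mul(Add(d, y), Pow(Mul(2, d), -1)))) = Add(4, Mul(-1, Mul(Add(d, y), Mul(Rational(1, 2), Pow(d, -1))))) = Add(4, Mul(-1, Mul(Rational(1, 2), Pow(d, -1), Add(d, y)))) = Add(4, Mul(Rational(-1, 2), Pow(d, -1), Add(d, y))))
S = 0
Add(Add(n, Function('a')(44, 4)), Mul(Function('f')(-4), Add(S, -5))) = Add(Add(2116, Mul(Rational(1, 2), Pow(4, -1), Add(Mul(-1, 44), Mul(7, 4)))), Mul(-4, Add(0, -5))) = Add(Add(2116, Mul(Rational(1, 2), Rational(1, 4), Add(-44, 28))), Mul(-4, -5)) = Add(Add(2116, Mul(Rational(1, 2), Rational(1, 4), -16)), 20) = Add(Add(2116, -2), 20) = Add(2114, 20) = 2134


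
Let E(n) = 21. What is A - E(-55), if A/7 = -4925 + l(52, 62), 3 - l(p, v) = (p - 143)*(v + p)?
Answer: 38143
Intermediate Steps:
l(p, v) = 3 - (-143 + p)*(p + v) (l(p, v) = 3 - (p - 143)*(v + p) = 3 - (-143 + p)*(p + v))
A = 38164 (A = 7*(-4925 + (3 - 1*52² + 143*52 + 143*62 - 1*52*62)) = 7*(-4925 + (3 - 1*2704 + 7436 + 8866 - 3224)) = 7*(-4925 + (3 - 2704 + 7436 + 8866 - 3224)) = 7*(-4925 + 10377) = 7*5452 = 38164)
A - E(-55) = 38164 - 1*21 = 38164 - 21 = 38143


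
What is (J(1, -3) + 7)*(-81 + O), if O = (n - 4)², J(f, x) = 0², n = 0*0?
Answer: -455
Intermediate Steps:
n = 0
J(f, x) = 0
O = 16 (O = (0 - 4)² = (-4)² = 16)
(J(1, -3) + 7)*(-81 + O) = (0 + 7)*(-81 + 16) = 7*(-65) = -455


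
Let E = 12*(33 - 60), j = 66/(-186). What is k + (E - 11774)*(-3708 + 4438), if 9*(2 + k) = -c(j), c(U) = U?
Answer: -2464000207/279 ≈ -8.8315e+6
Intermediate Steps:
j = -11/31 (j = 66*(-1/186) = -11/31 ≈ -0.35484)
E = -324 (E = 12*(-27) = -324)
k = -547/279 (k = -2 + (-1*(-11/31))/9 = -2 + (1/9)*(11/31) = -2 + 11/279 = -547/279 ≈ -1.9606)
k + (E - 11774)*(-3708 + 4438) = -547/279 + (-324 - 11774)*(-3708 + 4438) = -547/279 - 12098*730 = -547/279 - 8831540 = -2464000207/279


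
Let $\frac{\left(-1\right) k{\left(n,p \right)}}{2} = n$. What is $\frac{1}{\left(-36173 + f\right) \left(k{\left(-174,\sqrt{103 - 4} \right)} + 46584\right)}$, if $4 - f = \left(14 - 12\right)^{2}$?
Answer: $- \frac{1}{1697671236} \approx -5.8904 \cdot 10^{-10}$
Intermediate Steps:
$k{\left(n,p \right)} = - 2 n$
$f = 0$ ($f = 4 - \left(14 - 12\right)^{2} = 4 - 2^{2} = 4 - 4 = 0$)
$\frac{1}{\left(-36173 + f\right) \left(k{\left(-174,\sqrt{103 - 4} \right)} + 46584\right)} = \frac{1}{\left(-36173 + 0\right) \left(\left(-2\right) \left(-174\right) + 46584\right)} = \frac{1}{\left(-36173\right) \left(348 + 46584\right)} = \frac{1}{\left(-36173\right) 46932} = \frac{1}{-1697671236} = - \frac{1}{1697671236}$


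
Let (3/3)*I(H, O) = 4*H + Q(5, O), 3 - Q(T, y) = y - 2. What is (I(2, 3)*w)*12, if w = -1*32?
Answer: -3840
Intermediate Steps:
Q(T, y) = 5 - y (Q(T, y) = 3 - (y - 2) = 3 - (-2 + y) = 3 + (2 - y) = 5 - y)
w = -32
I(H, O) = 5 - O + 4*H (I(H, O) = 4*H + (5 - O) = 5 - O + 4*H)
(I(2, 3)*w)*12 = ((5 - 1*3 + 4*2)*(-32))*12 = ((5 - 3 + 8)*(-32))*12 = (10*(-32))*12 = -320*12 = -3840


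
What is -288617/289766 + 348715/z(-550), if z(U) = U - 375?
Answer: -20262544283/53606710 ≈ -377.99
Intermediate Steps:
z(U) = -375 + U
-288617/289766 + 348715/z(-550) = -288617/289766 + 348715/(-375 - 550) = -288617*1/289766 + 348715/(-925) = -288617/289766 + 348715*(-1/925) = -288617/289766 - 69743/185 = -20262544283/53606710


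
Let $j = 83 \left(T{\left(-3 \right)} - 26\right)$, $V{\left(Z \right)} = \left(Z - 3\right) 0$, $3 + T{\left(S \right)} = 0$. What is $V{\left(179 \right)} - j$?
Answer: $2407$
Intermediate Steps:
$T{\left(S \right)} = -3$ ($T{\left(S \right)} = -3 + 0 = -3$)
$V{\left(Z \right)} = 0$ ($V{\left(Z \right)} = \left(-3 + Z\right) 0 = 0$)
$j = -2407$ ($j = 83 \left(-3 - 26\right) = 83 \left(-29\right) = -2407$)
$V{\left(179 \right)} - j = 0 - -2407 = 0 + 2407 = 2407$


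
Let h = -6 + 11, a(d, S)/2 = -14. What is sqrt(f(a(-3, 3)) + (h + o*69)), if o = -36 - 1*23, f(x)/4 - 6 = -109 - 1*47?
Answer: I*sqrt(4666) ≈ 68.308*I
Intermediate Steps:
a(d, S) = -28 (a(d, S) = 2*(-14) = -28)
f(x) = -600 (f(x) = 24 + 4*(-109 - 1*47) = 24 + 4*(-109 - 47) = 24 + 4*(-156) = 24 - 624 = -600)
o = -59 (o = -36 - 23 = -59)
h = 5
sqrt(f(a(-3, 3)) + (h + o*69)) = sqrt(-600 + (5 - 59*69)) = sqrt(-600 + (5 - 4071)) = sqrt(-600 - 4066) = sqrt(-4666) = I*sqrt(4666)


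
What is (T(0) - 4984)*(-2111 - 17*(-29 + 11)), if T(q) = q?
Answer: 8996120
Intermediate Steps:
(T(0) - 4984)*(-2111 - 17*(-29 + 11)) = (0 - 4984)*(-2111 - 17*(-29 + 11)) = -4984*(-2111 - 17*(-18)) = -4984*(-2111 + 306) = -4984*(-1805) = 8996120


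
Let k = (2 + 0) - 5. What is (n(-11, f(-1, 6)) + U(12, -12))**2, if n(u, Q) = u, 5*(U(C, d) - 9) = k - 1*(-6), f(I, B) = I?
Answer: 49/25 ≈ 1.9600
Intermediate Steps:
k = -3 (k = 2 - 5 = -3)
U(C, d) = 48/5 (U(C, d) = 9 + (-3 - 1*(-6))/5 = 9 + (-3 + 6)/5 = 9 + (1/5)*3 = 9 + 3/5 = 48/5)
(n(-11, f(-1, 6)) + U(12, -12))**2 = (-11 + 48/5)**2 = (-7/5)**2 = 49/25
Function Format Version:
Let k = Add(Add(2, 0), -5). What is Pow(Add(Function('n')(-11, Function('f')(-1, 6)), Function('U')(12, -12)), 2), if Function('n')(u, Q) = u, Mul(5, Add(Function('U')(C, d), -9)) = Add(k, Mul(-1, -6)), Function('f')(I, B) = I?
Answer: Rational(49, 25) ≈ 1.9600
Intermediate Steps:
k = -3 (k = Add(2, -5) = -3)
Function('U')(C, d) = Rational(48, 5) (Function('U')(C, d) = Add(9, Mul(Rational(1, 5), Add(-3, Mul(-1, -6)))) = Add(9, Mul(Rational(1, 5), Add(-3, 6))) = Add(9, Mul(Rational(1, 5), 3)) = Add(9, Rational(3, 5)) = Rational(48, 5))
Pow(Add(Function('n')(-11, Function('f')(-1, 6)), Function('U')(12, -12)), 2) = Pow(Add(-11, Rational(48, 5)), 2) = Pow(Rational(-7, 5), 2) = Rational(49, 25)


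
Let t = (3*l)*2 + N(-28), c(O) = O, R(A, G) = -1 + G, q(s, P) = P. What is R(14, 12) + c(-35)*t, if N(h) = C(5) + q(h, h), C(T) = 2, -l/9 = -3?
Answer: -4749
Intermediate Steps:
l = 27 (l = -9*(-3) = 27)
N(h) = 2 + h
t = 136 (t = (3*27)*2 + (2 - 28) = 81*2 - 26 = 162 - 26 = 136)
R(14, 12) + c(-35)*t = (-1 + 12) - 35*136 = 11 - 4760 = -4749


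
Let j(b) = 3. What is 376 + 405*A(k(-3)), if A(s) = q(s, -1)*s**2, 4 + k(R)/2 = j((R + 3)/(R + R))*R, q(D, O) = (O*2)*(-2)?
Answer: 1095496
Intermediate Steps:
q(D, O) = -4*O (q(D, O) = (2*O)*(-2) = -4*O)
k(R) = -8 + 6*R (k(R) = -8 + 2*(3*R) = -8 + 6*R)
A(s) = 4*s**2 (A(s) = (-4*(-1))*s**2 = 4*s**2)
376 + 405*A(k(-3)) = 376 + 405*(4*(-8 + 6*(-3))**2) = 376 + 405*(4*(-8 - 18)**2) = 376 + 405*(4*(-26)**2) = 376 + 405*(4*676) = 376 + 405*2704 = 376 + 1095120 = 1095496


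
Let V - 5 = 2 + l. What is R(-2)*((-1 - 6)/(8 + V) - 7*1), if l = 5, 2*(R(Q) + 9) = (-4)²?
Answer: 147/20 ≈ 7.3500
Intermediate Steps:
R(Q) = -1 (R(Q) = -9 + (½)*(-4)² = -9 + (½)*16 = -9 + 8 = -1)
V = 12 (V = 5 + (2 + 5) = 5 + 7 = 12)
R(-2)*((-1 - 6)/(8 + V) - 7*1) = -((-1 - 6)/(8 + 12) - 7*1) = -(-7/20 - 7) = -1*(-147/20) = 147/20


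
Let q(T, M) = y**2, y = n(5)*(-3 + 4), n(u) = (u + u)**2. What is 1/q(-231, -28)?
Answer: 1/10000 ≈ 0.00010000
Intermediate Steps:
n(u) = 4*u**2 (n(u) = (2*u)**2 = 4*u**2)
y = 100 (y = (4*5**2)*(-3 + 4) = (4*25)*1 = 100*1 = 100)
q(T, M) = 10000 (q(T, M) = 100**2 = 10000)
1/q(-231, -28) = 1/10000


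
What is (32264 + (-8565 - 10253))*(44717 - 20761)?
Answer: 322112376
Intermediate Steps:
(32264 + (-8565 - 10253))*(44717 - 20761) = (32264 - 18818)*23956 = 13446*23956 = 322112376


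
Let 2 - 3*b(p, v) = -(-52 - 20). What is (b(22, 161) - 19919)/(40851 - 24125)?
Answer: -59827/50178 ≈ -1.1923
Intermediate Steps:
b(p, v) = -70/3 (b(p, v) = ⅔ - (-1)*(-52 - 20)/3 = ⅔ - (-1)*(-72)/3 = ⅔ - ⅓*72 = ⅔ - 24 = -70/3)
(b(22, 161) - 19919)/(40851 - 24125) = (-70/3 - 19919)/(40851 - 24125) = -59827/3/16726 = -59827/3*1/16726 = -59827/50178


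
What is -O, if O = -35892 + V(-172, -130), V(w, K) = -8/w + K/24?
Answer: 18523043/516 ≈ 35897.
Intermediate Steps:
V(w, K) = -8/w + K/24 (V(w, K) = -8/w + K*(1/24) = -8/w + K/24)
O = -18523043/516 (O = -35892 + (-8/(-172) + (1/24)*(-130)) = -35892 + (-8*(-1/172) - 65/12) = -35892 + (2/43 - 65/12) = -35892 - 2771/516 = -18523043/516 ≈ -35897.)
-O = -1*(-18523043/516) = 18523043/516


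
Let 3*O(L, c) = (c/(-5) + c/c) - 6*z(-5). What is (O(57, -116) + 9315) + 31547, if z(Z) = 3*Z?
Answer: 613501/15 ≈ 40900.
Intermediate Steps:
O(L, c) = 91/3 - c/15 (O(L, c) = ((c/(-5) + c/c) - 18*(-5))/3 = ((c*(-⅕) + 1) - 6*(-15))/3 = ((-c/5 + 1) + 90)/3 = ((1 - c/5) + 90)/3 = (91 - c/5)/3 = 91/3 - c/15)
(O(57, -116) + 9315) + 31547 = ((91/3 - 1/15*(-116)) + 9315) + 31547 = ((91/3 + 116/15) + 9315) + 31547 = (571/15 + 9315) + 31547 = 140296/15 + 31547 = 613501/15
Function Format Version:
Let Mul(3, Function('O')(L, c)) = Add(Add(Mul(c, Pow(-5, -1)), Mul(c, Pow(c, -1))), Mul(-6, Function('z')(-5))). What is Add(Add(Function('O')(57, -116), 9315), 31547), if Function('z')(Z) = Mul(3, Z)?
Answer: Rational(613501, 15) ≈ 40900.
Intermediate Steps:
Function('O')(L, c) = Add(Rational(91, 3), Mul(Rational(-1, 15), c)) (Function('O')(L, c) = Mul(Rational(1, 3), Add(Add(Mul(c, Pow(-5, -1)), Mul(c, Pow(c, -1))), Mul(-6, Mul(3, -5)))) = Mul(Rational(1, 3), Add(Add(Mul(c, Rational(-1, 5)), 1), Mul(-6, -15))) = Mul(Rational(1, 3), Add(Add(Mul(Rational(-1, 5), c), 1), 90)) = Mul(Rational(1, 3), Add(Add(1, Mul(Rational(-1, 5), c)), 90)) = Mul(Rational(1, 3), Add(91, Mul(Rational(-1, 5), c))) = Add(Rational(91, 3), Mul(Rational(-1, 15), c)))
Add(Add(Function('O')(57, -116), 9315), 31547) = Add(Add(Add(Rational(91, 3), Mul(Rational(-1, 15), -116)), 9315), 31547) = Add(Add(Add(Rational(91, 3), Rational(116, 15)), 9315), 31547) = Add(Add(Rational(571, 15), 9315), 31547) = Add(Rational(140296, 15), 31547) = Rational(613501, 15)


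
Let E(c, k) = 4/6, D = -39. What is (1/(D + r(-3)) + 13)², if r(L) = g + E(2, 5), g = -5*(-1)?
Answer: 1682209/10000 ≈ 168.22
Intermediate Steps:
g = 5
E(c, k) = ⅔ (E(c, k) = 4*(⅙) = ⅔)
r(L) = 17/3 (r(L) = 5 + ⅔ = 17/3)
(1/(D + r(-3)) + 13)² = (1/(-39 + 17/3) + 13)² = (1/(-100/3) + 13)² = (-3/100 + 13)² = (1297/100)² = 1682209/10000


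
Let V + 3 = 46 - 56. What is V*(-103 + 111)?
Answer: -104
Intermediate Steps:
V = -13 (V = -3 + (46 - 56) = -3 - 10 = -13)
V*(-103 + 111) = -13*(-103 + 111) = -13*8 = -104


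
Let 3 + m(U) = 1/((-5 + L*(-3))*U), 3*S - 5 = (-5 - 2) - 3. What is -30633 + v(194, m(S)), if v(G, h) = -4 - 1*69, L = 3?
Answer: -30706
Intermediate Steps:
S = -5/3 (S = 5/3 + ((-5 - 2) - 3)/3 = 5/3 + (-7 - 3)/3 = 5/3 + (⅓)*(-10) = 5/3 - 10/3 = -5/3 ≈ -1.6667)
m(U) = -3 - 1/(14*U) (m(U) = -3 + 1/((-5 + 3*(-3))*U) = -3 + 1/((-5 - 9)*U) = -3 + 1/((-14)*U) = -3 - 1/(14*U))
v(G, h) = -73 (v(G, h) = -4 - 69 = -73)
-30633 + v(194, m(S)) = -30633 - 73 = -30706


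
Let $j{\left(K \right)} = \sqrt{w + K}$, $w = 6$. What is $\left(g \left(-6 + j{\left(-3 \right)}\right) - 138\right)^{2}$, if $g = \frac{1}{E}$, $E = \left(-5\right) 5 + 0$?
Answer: $\frac{\left(3444 + \sqrt{3}\right)^{2}}{625} \approx 18997.0$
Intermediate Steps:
$E = -25$ ($E = -25 + 0 = -25$)
$j{\left(K \right)} = \sqrt{6 + K}$
$g = - \frac{1}{25}$ ($g = \frac{1}{-25} = - \frac{1}{25} \approx -0.04$)
$\left(g \left(-6 + j{\left(-3 \right)}\right) - 138\right)^{2} = \left(- \frac{-6 + \sqrt{6 - 3}}{25} - 138\right)^{2} = \left(- \frac{-6 + \sqrt{3}}{25} - 138\right)^{2} = \left(\left(\frac{6}{25} - \frac{\sqrt{3}}{25}\right) - 138\right)^{2} = \left(- \frac{3444}{25} - \frac{\sqrt{3}}{25}\right)^{2}$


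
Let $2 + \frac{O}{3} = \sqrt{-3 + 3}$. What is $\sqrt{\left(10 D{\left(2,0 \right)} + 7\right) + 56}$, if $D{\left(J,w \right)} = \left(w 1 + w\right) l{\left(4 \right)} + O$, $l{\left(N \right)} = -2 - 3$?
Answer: $\sqrt{3} \approx 1.732$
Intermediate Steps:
$O = -6$ ($O = -6 + 3 \sqrt{-3 + 3} = -6 + 3 \sqrt{0} = -6 + 3 \cdot 0 = -6 + 0 = -6$)
$l{\left(N \right)} = -5$ ($l{\left(N \right)} = -2 - 3 = -5$)
$D{\left(J,w \right)} = -6 - 10 w$ ($D{\left(J,w \right)} = \left(w 1 + w\right) \left(-5\right) - 6 = \left(w + w\right) \left(-5\right) - 6 = 2 w \left(-5\right) - 6 = - 10 w - 6 = -6 - 10 w$)
$\sqrt{\left(10 D{\left(2,0 \right)} + 7\right) + 56} = \sqrt{\left(10 \left(-6 - 0\right) + 7\right) + 56} = \sqrt{\left(10 \left(-6 + 0\right) + 7\right) + 56} = \sqrt{\left(10 \left(-6\right) + 7\right) + 56} = \sqrt{\left(-60 + 7\right) + 56} = \sqrt{-53 + 56} = \sqrt{3}$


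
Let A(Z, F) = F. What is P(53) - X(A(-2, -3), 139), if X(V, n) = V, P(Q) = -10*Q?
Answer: -527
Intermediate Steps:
P(53) - X(A(-2, -3), 139) = -10*53 - 1*(-3) = -530 + 3 = -527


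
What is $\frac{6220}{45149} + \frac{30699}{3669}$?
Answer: $\frac{469616777}{55217227} \approx 8.5049$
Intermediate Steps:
$\frac{6220}{45149} + \frac{30699}{3669} = 6220 \cdot \frac{1}{45149} + 30699 \cdot \frac{1}{3669} = \frac{6220}{45149} + \frac{10233}{1223} = \frac{469616777}{55217227}$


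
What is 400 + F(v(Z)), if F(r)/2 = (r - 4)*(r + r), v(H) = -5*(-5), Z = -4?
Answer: 2500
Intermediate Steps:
v(H) = 25
F(r) = 4*r*(-4 + r) (F(r) = 2*((r - 4)*(r + r)) = 2*((-4 + r)*(2*r)) = 2*(2*r*(-4 + r)) = 4*r*(-4 + r))
400 + F(v(Z)) = 400 + 4*25*(-4 + 25) = 400 + 4*25*21 = 400 + 2100 = 2500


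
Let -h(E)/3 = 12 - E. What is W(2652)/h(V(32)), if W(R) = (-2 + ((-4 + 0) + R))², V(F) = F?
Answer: 583443/5 ≈ 1.1669e+5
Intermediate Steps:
h(E) = -36 + 3*E (h(E) = -3*(12 - E) = -36 + 3*E)
W(R) = (-6 + R)² (W(R) = (-2 + (-4 + R))² = (-6 + R)²)
W(2652)/h(V(32)) = (-6 + 2652)²/(-36 + 3*32) = 2646²/(-36 + 96) = 7001316/60 = 7001316*(1/60) = 583443/5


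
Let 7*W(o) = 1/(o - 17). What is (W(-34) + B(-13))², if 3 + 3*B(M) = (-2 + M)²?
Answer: 697857889/127449 ≈ 5475.6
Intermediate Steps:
W(o) = 1/(7*(-17 + o)) (W(o) = 1/(7*(o - 17)) = 1/(7*(-17 + o)))
B(M) = -1 + (-2 + M)²/3
(W(-34) + B(-13))² = (1/(7*(-17 - 34)) + (-1 + (-2 - 13)²/3))² = ((⅐)/(-51) + (-1 + (⅓)*(-15)²))² = ((⅐)*(-1/51) + (-1 + (⅓)*225))² = (-1/357 + (-1 + 75))² = (-1/357 + 74)² = (26417/357)² = 697857889/127449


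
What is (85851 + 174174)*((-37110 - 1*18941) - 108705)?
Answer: -42840678900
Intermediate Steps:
(85851 + 174174)*((-37110 - 1*18941) - 108705) = 260025*((-37110 - 18941) - 108705) = 260025*(-56051 - 108705) = 260025*(-164756) = -42840678900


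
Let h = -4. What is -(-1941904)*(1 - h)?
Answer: 9709520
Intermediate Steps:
-(-1941904)*(1 - h) = -(-1941904)*(1 - 1*(-4)) = -(-1941904)*(1 + 4) = -(-1941904)*5 = -1*(-9709520) = 9709520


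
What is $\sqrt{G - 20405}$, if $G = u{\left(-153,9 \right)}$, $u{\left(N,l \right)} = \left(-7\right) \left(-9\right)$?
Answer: $i \sqrt{20342} \approx 142.63 i$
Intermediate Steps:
$u{\left(N,l \right)} = 63$
$G = 63$
$\sqrt{G - 20405} = \sqrt{63 - 20405} = \sqrt{-20342} = i \sqrt{20342}$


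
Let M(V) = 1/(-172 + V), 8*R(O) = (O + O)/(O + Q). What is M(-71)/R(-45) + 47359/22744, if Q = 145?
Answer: 105393653/49741128 ≈ 2.1188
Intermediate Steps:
R(O) = O/(4*(145 + O)) (R(O) = ((O + O)/(O + 145))/8 = ((2*O)/(145 + O))/8 = (2*O/(145 + O))/8 = O/(4*(145 + O)))
M(-71)/R(-45) + 47359/22744 = 1/((-172 - 71)*(((1/4)*(-45)/(145 - 45)))) + 47359/22744 = 1/((-243)*(((1/4)*(-45)/100))) + 47359*(1/22744) = -1/(243*((1/4)*(-45)*(1/100))) + 47359/22744 = -1/(243*(-9/80)) + 47359/22744 = -1/243*(-80/9) + 47359/22744 = 80/2187 + 47359/22744 = 105393653/49741128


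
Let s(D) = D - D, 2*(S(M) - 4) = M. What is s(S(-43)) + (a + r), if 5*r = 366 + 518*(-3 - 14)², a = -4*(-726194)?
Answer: 14673948/5 ≈ 2.9348e+6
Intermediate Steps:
S(M) = 4 + M/2
s(D) = 0
a = 2904776
r = 150068/5 (r = (366 + 518*(-3 - 14)²)/5 = (366 + 518*(-17)²)/5 = (366 + 518*289)/5 = (366 + 149702)/5 = (⅕)*150068 = 150068/5 ≈ 30014.)
s(S(-43)) + (a + r) = 0 + (2904776 + 150068/5) = 0 + 14673948/5 = 14673948/5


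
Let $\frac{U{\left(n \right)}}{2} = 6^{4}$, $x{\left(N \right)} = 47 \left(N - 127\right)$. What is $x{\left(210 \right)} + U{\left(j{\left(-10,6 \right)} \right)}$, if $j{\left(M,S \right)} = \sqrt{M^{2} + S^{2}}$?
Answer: $6493$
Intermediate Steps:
$x{\left(N \right)} = -5969 + 47 N$ ($x{\left(N \right)} = 47 \left(-127 + N\right) = -5969 + 47 N$)
$U{\left(n \right)} = 2592$ ($U{\left(n \right)} = 2 \cdot 6^{4} = 2 \cdot 1296 = 2592$)
$x{\left(210 \right)} + U{\left(j{\left(-10,6 \right)} \right)} = \left(-5969 + 47 \cdot 210\right) + 2592 = \left(-5969 + 9870\right) + 2592 = 3901 + 2592 = 6493$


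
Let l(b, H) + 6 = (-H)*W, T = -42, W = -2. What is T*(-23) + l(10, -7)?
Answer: 946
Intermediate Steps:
l(b, H) = -6 + 2*H (l(b, H) = -6 - H*(-2) = -6 + 2*H)
T*(-23) + l(10, -7) = -42*(-23) + (-6 + 2*(-7)) = 966 + (-6 - 14) = 966 - 20 = 946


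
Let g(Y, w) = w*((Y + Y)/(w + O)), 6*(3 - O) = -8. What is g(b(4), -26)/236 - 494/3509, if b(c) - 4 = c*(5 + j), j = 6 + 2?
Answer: 443782/1035155 ≈ 0.42871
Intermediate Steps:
j = 8
b(c) = 4 + 13*c (b(c) = 4 + c*(5 + 8) = 4 + c*13 = 4 + 13*c)
O = 13/3 (O = 3 - ⅙*(-8) = 3 + 4/3 = 13/3 ≈ 4.3333)
g(Y, w) = 2*Y*w/(13/3 + w) (g(Y, w) = w*((Y + Y)/(w + 13/3)) = w*((2*Y)/(13/3 + w)) = w*(2*Y/(13/3 + w)) = 2*Y*w/(13/3 + w))
g(b(4), -26)/236 - 494/3509 = (6*(4 + 13*4)*(-26)/(13 + 3*(-26)))/236 - 494/3509 = (6*(4 + 52)*(-26)/(13 - 78))*(1/236) - 494*1/3509 = (6*56*(-26)/(-65))*(1/236) - 494/3509 = (6*56*(-26)*(-1/65))*(1/236) - 494/3509 = (672/5)*(1/236) - 494/3509 = 168/295 - 494/3509 = 443782/1035155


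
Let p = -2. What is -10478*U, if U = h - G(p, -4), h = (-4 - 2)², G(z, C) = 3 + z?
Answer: -366730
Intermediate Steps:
h = 36 (h = (-6)² = 36)
U = 35 (U = 36 - (3 - 2) = 36 - 1*1 = 36 - 1 = 35)
-10478*U = -10478*35 = -366730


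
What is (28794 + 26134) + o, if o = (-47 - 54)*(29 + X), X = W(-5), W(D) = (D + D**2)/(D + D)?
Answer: 52201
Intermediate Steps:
W(D) = (D + D**2)/(2*D) (W(D) = (D + D**2)/((2*D)) = (D + D**2)*(1/(2*D)) = (D + D**2)/(2*D))
X = -2 (X = 1/2 + (1/2)*(-5) = 1/2 - 5/2 = -2)
o = -2727 (o = (-47 - 54)*(29 - 2) = -101*27 = -2727)
(28794 + 26134) + o = (28794 + 26134) - 2727 = 54928 - 2727 = 52201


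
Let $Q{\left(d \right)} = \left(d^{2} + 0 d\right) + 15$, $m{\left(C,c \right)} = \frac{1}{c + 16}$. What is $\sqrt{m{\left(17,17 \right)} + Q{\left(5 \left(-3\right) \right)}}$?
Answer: $\frac{89 \sqrt{33}}{33} \approx 15.493$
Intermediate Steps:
$m{\left(C,c \right)} = \frac{1}{16 + c}$
$Q{\left(d \right)} = 15 + d^{2}$ ($Q{\left(d \right)} = \left(d^{2} + 0\right) + 15 = d^{2} + 15 = 15 + d^{2}$)
$\sqrt{m{\left(17,17 \right)} + Q{\left(5 \left(-3\right) \right)}} = \sqrt{\frac{1}{16 + 17} + \left(15 + \left(5 \left(-3\right)\right)^{2}\right)} = \sqrt{\frac{1}{33} + \left(15 + \left(-15\right)^{2}\right)} = \sqrt{\frac{1}{33} + \left(15 + 225\right)} = \sqrt{\frac{1}{33} + 240} = \sqrt{\frac{7921}{33}} = \frac{89 \sqrt{33}}{33}$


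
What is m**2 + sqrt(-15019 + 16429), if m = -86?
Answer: 7396 + sqrt(1410) ≈ 7433.5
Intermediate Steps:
m**2 + sqrt(-15019 + 16429) = (-86)**2 + sqrt(-15019 + 16429) = 7396 + sqrt(1410)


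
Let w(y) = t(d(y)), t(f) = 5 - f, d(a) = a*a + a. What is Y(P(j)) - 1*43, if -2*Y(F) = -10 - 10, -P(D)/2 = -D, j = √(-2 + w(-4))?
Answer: -33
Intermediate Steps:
d(a) = a + a² (d(a) = a² + a = a + a²)
w(y) = 5 - y*(1 + y)
j = 3*I (j = √(-2 + (5 - 1*(-4)*(1 - 4))) = √(-2 + (5 - 1*(-4)*(-3))) = √(-2 + (5 - 12)) = √(-2 - 7) = √(-9) = 3*I ≈ 3.0*I)
P(D) = 2*D (P(D) = -(-2)*D = 2*D)
Y(F) = 10 (Y(F) = -(-10 - 10)/2 = -½*(-20) = 10)
Y(P(j)) - 1*43 = 10 - 1*43 = 10 - 43 = -33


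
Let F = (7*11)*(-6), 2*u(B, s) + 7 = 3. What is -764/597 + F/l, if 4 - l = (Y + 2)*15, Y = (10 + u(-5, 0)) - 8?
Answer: 127975/7761 ≈ 16.490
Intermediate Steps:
u(B, s) = -2 (u(B, s) = -7/2 + (1/2)*3 = -7/2 + 3/2 = -2)
F = -462 (F = 77*(-6) = -462)
Y = 0 (Y = (10 - 2) - 8 = 8 - 8 = 0)
l = -26 (l = 4 - (0 + 2)*15 = 4 - 2*15 = 4 - 1*30 = 4 - 30 = -26)
-764/597 + F/l = -764/597 - 462/(-26) = -764*1/597 - 462*(-1/26) = -764/597 + 231/13 = 127975/7761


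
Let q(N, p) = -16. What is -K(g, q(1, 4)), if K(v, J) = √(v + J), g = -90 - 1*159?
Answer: -I*√265 ≈ -16.279*I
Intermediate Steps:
g = -249 (g = -90 - 159 = -249)
K(v, J) = √(J + v)
-K(g, q(1, 4)) = -√(-16 - 249) = -√(-265) = -I*√265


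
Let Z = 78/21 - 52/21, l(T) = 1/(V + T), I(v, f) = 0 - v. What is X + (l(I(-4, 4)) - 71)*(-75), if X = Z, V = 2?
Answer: 223177/42 ≈ 5313.7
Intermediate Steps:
I(v, f) = -v
l(T) = 1/(2 + T)
Z = 26/21 (Z = 78*(1/21) - 52*1/21 = 26/7 - 52/21 = 26/21 ≈ 1.2381)
X = 26/21 ≈ 1.2381
X + (l(I(-4, 4)) - 71)*(-75) = 26/21 + (1/(2 - 1*(-4)) - 71)*(-75) = 26/21 + (1/(2 + 4) - 71)*(-75) = 26/21 + (1/6 - 71)*(-75) = 26/21 + (⅙ - 71)*(-75) = 26/21 - 425/6*(-75) = 26/21 + 10625/2 = 223177/42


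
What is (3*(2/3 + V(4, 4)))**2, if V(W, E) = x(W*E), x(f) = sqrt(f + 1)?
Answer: 157 + 12*sqrt(17) ≈ 206.48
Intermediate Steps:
x(f) = sqrt(1 + f)
V(W, E) = sqrt(1 + E*W) (V(W, E) = sqrt(1 + W*E) = sqrt(1 + E*W))
(3*(2/3 + V(4, 4)))**2 = (3*(2/3 + sqrt(1 + 4*4)))**2 = (3*(2*(1/3) + sqrt(1 + 16)))**2 = (3*(2/3 + sqrt(17)))**2 = (2 + 3*sqrt(17))**2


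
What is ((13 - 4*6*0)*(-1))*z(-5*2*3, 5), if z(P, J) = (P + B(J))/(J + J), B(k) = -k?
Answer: 91/2 ≈ 45.500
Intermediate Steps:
z(P, J) = (P - J)/(2*J) (z(P, J) = (P - J)/(J + J) = (P - J)/((2*J)) = (P - J)*(1/(2*J)) = (P - J)/(2*J))
((13 - 4*6*0)*(-1))*z(-5*2*3, 5) = ((13 - 4*6*0)*(-1))*((1/2)*(-5*2*3 - 1*5)/5) = ((13 - 24*0)*(-1))*((1/2)*(1/5)*(-10*3 - 5)) = ((13 + 0)*(-1))*((1/2)*(1/5)*(-30 - 5)) = (13*(-1))*((1/2)*(1/5)*(-35)) = -13*(-7/2) = 91/2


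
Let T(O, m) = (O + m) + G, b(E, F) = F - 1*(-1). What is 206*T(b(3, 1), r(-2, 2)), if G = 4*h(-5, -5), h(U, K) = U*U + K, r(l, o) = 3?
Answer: 17510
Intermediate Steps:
h(U, K) = K + U² (h(U, K) = U² + K = K + U²)
b(E, F) = 1 + F (b(E, F) = F + 1 = 1 + F)
G = 80 (G = 4*(-5 + (-5)²) = 4*(-5 + 25) = 4*20 = 80)
T(O, m) = 80 + O + m (T(O, m) = (O + m) + 80 = 80 + O + m)
206*T(b(3, 1), r(-2, 2)) = 206*(80 + (1 + 1) + 3) = 206*(80 + 2 + 3) = 206*85 = 17510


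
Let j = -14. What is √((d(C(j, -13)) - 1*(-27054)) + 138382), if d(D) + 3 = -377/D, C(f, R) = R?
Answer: √165462 ≈ 406.77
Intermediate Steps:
d(D) = -3 - 377/D
√((d(C(j, -13)) - 1*(-27054)) + 138382) = √(((-3 - 377/(-13)) - 1*(-27054)) + 138382) = √(((-3 - 377*(-1/13)) + 27054) + 138382) = √(((-3 + 29) + 27054) + 138382) = √((26 + 27054) + 138382) = √(27080 + 138382) = √165462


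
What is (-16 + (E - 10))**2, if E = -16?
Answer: 1764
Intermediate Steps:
(-16 + (E - 10))**2 = (-16 + (-16 - 10))**2 = (-16 - 26)**2 = (-42)**2 = 1764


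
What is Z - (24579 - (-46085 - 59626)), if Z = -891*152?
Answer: -265722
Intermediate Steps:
Z = -135432
Z - (24579 - (-46085 - 59626)) = -135432 - (24579 - (-46085 - 59626)) = -135432 - (24579 - 1*(-105711)) = -135432 - (24579 + 105711) = -135432 - 1*130290 = -135432 - 130290 = -265722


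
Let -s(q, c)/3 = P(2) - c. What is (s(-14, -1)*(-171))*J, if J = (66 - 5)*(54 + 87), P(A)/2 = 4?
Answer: 39710817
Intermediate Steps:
P(A) = 8 (P(A) = 2*4 = 8)
s(q, c) = -24 + 3*c (s(q, c) = -3*(8 - c) = -24 + 3*c)
J = 8601 (J = 61*141 = 8601)
(s(-14, -1)*(-171))*J = ((-24 + 3*(-1))*(-171))*8601 = ((-24 - 3)*(-171))*8601 = -27*(-171)*8601 = 4617*8601 = 39710817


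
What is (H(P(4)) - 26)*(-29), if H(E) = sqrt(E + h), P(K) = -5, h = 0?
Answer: 754 - 29*I*sqrt(5) ≈ 754.0 - 64.846*I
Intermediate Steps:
H(E) = sqrt(E) (H(E) = sqrt(E + 0) = sqrt(E))
(H(P(4)) - 26)*(-29) = (sqrt(-5) - 26)*(-29) = (I*sqrt(5) - 26)*(-29) = (-26 + I*sqrt(5))*(-29) = 754 - 29*I*sqrt(5)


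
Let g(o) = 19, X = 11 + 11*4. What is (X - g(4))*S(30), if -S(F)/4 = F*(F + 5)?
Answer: -151200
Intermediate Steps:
X = 55 (X = 11 + 44 = 55)
S(F) = -4*F*(5 + F) (S(F) = -4*F*(F + 5) = -4*F*(5 + F))
(X - g(4))*S(30) = (55 - 1*19)*(-4*30*(5 + 30)) = (55 - 19)*(-4*30*35) = 36*(-4200) = -151200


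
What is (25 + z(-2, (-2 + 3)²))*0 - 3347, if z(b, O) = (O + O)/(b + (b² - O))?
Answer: -3347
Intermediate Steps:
z(b, O) = 2*O/(b + b² - O) (z(b, O) = (2*O)/(b + b² - O) = 2*O/(b + b² - O))
(25 + z(-2, (-2 + 3)²))*0 - 3347 = (25 + 2*(-2 + 3)²/(-2 + (-2)² - (-2 + 3)²))*0 - 3347 = (25 + 2*1²/(-2 + 4 - 1*1²))*0 - 3347 = (25 + 2*1/(-2 + 4 - 1*1))*0 - 3347 = (25 + 2*1/(-2 + 4 - 1))*0 - 3347 = (25 + 2*1/1)*0 - 3347 = (25 + 2*1*1)*0 - 3347 = (25 + 2)*0 - 3347 = 27*0 - 3347 = 0 - 3347 = -3347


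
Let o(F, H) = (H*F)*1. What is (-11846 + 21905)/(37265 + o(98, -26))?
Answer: 10059/34717 ≈ 0.28974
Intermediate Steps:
o(F, H) = F*H (o(F, H) = (F*H)*1 = F*H)
(-11846 + 21905)/(37265 + o(98, -26)) = (-11846 + 21905)/(37265 + 98*(-26)) = 10059/(37265 - 2548) = 10059/34717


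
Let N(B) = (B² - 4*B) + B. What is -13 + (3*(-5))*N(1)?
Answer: 17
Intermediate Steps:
N(B) = B² - 3*B
-13 + (3*(-5))*N(1) = -13 + (3*(-5))*(1*(-3 + 1)) = -13 - 15*(-2) = -13 + 30 = 17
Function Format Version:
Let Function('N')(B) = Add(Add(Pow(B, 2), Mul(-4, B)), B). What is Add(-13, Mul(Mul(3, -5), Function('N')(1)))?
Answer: 17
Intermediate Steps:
Function('N')(B) = Add(Pow(B, 2), Mul(-3, B))
Add(-13, Mul(Mul(3, -5), Function('N')(1))) = Add(-13, Mul(Mul(3, -5), Mul(1, Add(-3, 1)))) = Add(-13, Mul(-15, Mul(1, -2))) = Add(-13, Mul(-15, -2)) = Add(-13, 30) = 17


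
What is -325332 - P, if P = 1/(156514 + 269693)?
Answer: -138658775725/426207 ≈ -3.2533e+5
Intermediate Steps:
P = 1/426207 ≈ 2.3463e-6
-325332 - P = -325332 - 1*1/426207 = -325332 - 1/426207 = -138658775725/426207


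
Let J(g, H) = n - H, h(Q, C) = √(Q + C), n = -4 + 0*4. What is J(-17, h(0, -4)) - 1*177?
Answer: -181 - 2*I ≈ -181.0 - 2.0*I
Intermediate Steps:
n = -4 (n = -4 + 0 = -4)
h(Q, C) = √(C + Q)
J(g, H) = -4 - H
J(-17, h(0, -4)) - 1*177 = (-4 - √(-4 + 0)) - 1*177 = (-4 - √(-4)) - 177 = (-4 - 2*I) - 177 = -181 - 2*I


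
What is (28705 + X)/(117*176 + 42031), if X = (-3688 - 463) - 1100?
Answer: 23454/62623 ≈ 0.37453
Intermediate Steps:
X = -5251 (X = -4151 - 1100 = -5251)
(28705 + X)/(117*176 + 42031) = (28705 - 5251)/(117*176 + 42031) = 23454/(20592 + 42031) = 23454/62623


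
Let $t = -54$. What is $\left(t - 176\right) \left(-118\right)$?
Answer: $27140$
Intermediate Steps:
$\left(t - 176\right) \left(-118\right) = \left(-54 - 176\right) \left(-118\right) = \left(-230\right) \left(-118\right) = 27140$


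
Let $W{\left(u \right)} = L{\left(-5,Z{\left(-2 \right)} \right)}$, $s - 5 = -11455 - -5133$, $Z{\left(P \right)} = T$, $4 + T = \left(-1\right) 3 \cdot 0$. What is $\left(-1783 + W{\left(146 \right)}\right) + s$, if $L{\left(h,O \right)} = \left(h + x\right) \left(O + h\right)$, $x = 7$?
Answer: $-8118$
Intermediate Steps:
$T = -4$ ($T = -4 + \left(-1\right) 3 \cdot 0 = -4 - 0 = -4 + 0 = -4$)
$Z{\left(P \right)} = -4$
$s = -6317$ ($s = 5 - 6322 = -6317$)
$L{\left(h,O \right)} = \left(7 + h\right) \left(O + h\right)$ ($L{\left(h,O \right)} = \left(h + 7\right) \left(O + h\right) = \left(7 + h\right) \left(O + h\right)$)
$W{\left(u \right)} = -18$ ($W{\left(u \right)} = \left(-5\right)^{2} + 7 \left(-4\right) + 7 \left(-5\right) - -20 = 25 - 28 - 35 + 20 = -18$)
$\left(-1783 + W{\left(146 \right)}\right) + s = \left(-1783 - 18\right) - 6317 = -1801 - 6317 = -8118$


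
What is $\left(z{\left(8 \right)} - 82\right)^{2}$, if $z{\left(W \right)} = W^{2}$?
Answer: $324$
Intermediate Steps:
$\left(z{\left(8 \right)} - 82\right)^{2} = \left(8^{2} - 82\right)^{2} = \left(64 - 82\right)^{2} = \left(-18\right)^{2} = 324$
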